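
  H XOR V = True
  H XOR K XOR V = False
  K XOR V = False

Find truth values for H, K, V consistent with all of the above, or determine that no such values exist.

H = False; K = True; V = True

H XOR V = F XOR T = True ✓
H XOR K XOR V = F XOR T XOR T = False ✓
K XOR V = T XOR T = False ✓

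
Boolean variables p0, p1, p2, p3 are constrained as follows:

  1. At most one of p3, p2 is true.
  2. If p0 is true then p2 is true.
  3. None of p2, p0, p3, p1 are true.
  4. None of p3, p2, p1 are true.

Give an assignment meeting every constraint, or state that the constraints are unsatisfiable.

p0=F, p1=F, p2=F, p3=F

  (1) {p3, p2}: 0 true — at most one ✓
  (2) p0=F ⇒ p2: vacuous ✓
  (3) {p2, p0, p3, p1}: 0 true — none ✓
  (4) {p3, p2, p1}: 0 true — none ✓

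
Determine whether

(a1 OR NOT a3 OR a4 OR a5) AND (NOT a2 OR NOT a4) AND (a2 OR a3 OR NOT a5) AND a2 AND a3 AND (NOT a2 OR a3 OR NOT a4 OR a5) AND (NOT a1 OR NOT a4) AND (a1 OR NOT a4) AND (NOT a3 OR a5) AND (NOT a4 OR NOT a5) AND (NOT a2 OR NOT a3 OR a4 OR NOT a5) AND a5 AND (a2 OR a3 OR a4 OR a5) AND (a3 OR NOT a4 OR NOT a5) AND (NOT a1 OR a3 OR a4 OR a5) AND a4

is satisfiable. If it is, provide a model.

UNSATISFIABLE

Case a2 = True:
  (NOT a2 OR NOT a4) forces a4 = False.
  Clause (a4) is falsified — contradiction.
Case a2 = False:
  Clause (a2) is falsified — contradiction.
Both cases fail, so the formula is unsatisfiable.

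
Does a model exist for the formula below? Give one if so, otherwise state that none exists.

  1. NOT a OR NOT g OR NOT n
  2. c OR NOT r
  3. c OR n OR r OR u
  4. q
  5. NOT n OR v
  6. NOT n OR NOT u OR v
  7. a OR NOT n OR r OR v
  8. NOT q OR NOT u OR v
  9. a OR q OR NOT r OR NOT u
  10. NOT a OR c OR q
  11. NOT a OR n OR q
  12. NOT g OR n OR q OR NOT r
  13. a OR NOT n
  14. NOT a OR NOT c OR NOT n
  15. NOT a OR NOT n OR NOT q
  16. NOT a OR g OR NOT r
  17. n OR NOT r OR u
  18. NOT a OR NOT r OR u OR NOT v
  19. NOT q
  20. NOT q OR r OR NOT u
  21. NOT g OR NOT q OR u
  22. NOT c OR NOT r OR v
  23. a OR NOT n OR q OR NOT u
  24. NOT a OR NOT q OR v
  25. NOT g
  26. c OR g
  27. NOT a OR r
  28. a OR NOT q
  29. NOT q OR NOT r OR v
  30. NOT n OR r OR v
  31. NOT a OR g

The formula is unsatisfiable.

Case q = True:
  Clause (NOT q) is falsified — contradiction.
Case q = False:
  Clause (q) is falsified — contradiction.
Both cases fail, so the formula is unsatisfiable.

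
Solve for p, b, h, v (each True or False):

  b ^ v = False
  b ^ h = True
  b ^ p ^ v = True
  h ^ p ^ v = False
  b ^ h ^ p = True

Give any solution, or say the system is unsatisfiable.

Unsatisfiable — no assignment works.

Adding constraints 1, 2, 3, 5 mod 2: every variable appears an even number of times on the left, so the left side is 0.
But the right sides sum to 1 (mod 2). 0 ≠ 1 — the system is inconsistent.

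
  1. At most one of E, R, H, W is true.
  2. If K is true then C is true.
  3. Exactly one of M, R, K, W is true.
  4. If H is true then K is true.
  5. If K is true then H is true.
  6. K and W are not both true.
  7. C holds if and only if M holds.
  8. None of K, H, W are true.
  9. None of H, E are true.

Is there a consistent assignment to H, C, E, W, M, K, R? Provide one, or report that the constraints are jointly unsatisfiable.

H = False, C = True, E = False, W = False, M = True, K = False, R = False

  (1) {E, R, H, W}: 0 true — at most one ✓
  (2) K=F ⇒ C: vacuous ✓
  (3) {M, R, K, W}: 1 true — exactly one ✓
  (4) H=F ⇒ K: vacuous ✓
  (5) K=F ⇒ H: vacuous ✓
  (6) K=F, W=F — not both ✓
  (7) C=T, M=T — same ✓
  (8) {K, H, W}: 0 true — none ✓
  (9) {H, E}: 0 true — none ✓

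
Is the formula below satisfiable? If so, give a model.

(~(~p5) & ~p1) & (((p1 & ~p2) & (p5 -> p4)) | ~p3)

p1 = False; p2 = True; p3 = False; p4 = False; p5 = True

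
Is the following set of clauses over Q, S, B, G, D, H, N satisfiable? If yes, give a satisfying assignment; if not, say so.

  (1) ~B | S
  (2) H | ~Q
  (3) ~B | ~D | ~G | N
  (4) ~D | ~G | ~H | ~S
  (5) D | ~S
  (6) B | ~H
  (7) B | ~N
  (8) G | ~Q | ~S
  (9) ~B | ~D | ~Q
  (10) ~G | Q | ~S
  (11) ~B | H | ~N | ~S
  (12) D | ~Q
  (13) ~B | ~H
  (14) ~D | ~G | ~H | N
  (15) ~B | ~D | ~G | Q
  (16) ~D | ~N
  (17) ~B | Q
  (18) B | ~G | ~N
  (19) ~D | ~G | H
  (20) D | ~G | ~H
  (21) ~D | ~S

Q=F, S=F, B=F, G=T, D=F, H=F, N=F

Set Q = False.
  then (~B | Q) forces B = False.
  then (B | ~H) forces H = False.
  then (B | ~N) forces N = False.
Try S = True:
  (D | ~S) forces D = True.
  clause (~D | ~S) is falsified — backtrack.
So S = False.
Set G = True.
  then (~D | ~G | H) forces D = False.
All clauses satisfied.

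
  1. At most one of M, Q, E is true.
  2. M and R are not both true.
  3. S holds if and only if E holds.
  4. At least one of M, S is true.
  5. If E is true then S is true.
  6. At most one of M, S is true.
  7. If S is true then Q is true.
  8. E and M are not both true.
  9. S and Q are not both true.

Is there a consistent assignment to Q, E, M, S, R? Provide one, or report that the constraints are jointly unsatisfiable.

Q=F, E=F, M=T, S=F, R=F

  (1) {M, Q, E}: 1 true — at most one ✓
  (2) M=T, R=F — not both ✓
  (3) S=F, E=F — same ✓
  (4) {M, S}: 1 true — at least one ✓
  (5) E=F ⇒ S: vacuous ✓
  (6) {M, S}: 1 true — at most one ✓
  (7) S=F ⇒ Q: vacuous ✓
  (8) E=F, M=T — not both ✓
  (9) S=F, Q=F — not both ✓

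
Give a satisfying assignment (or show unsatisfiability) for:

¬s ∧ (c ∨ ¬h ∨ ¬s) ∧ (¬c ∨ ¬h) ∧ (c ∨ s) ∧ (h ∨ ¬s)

c = True, s = False, h = False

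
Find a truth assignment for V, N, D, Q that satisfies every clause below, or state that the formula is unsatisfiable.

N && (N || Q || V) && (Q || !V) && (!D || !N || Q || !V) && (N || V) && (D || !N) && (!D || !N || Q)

V = False, N = True, D = True, Q = True

Unit clause (N) forces N = True.
In (D || !N) only D is left, so D = True.
In (!D || !N || Q) only Q is left, so Q = True.
Set V = False.
Check each clause:
  (N): N holds.
  (N || Q || V): N holds.
  (Q || !V): Q holds.
  (!D || !N || Q || !V): Q holds.
  (N || V): N holds.
  (D || !N): D holds.
  (!D || !N || Q): Q holds.
All clauses satisfied.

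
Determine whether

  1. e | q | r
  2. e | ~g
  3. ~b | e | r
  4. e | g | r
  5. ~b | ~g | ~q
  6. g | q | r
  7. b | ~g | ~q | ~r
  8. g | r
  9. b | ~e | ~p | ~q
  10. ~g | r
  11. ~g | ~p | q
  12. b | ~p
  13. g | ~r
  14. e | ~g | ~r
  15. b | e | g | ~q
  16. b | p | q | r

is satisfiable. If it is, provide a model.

r=T; p=F; q=F; g=T; e=T; b=F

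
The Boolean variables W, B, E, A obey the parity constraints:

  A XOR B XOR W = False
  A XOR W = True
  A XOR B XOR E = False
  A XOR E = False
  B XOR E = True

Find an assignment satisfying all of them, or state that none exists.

Adding constraints 1, 2, 3, 4 mod 2: every variable appears an even number of times on the left, so the left side is 0.
But the right sides sum to 1 (mod 2). 0 ≠ 1 — the system is inconsistent.

UNSATISFIABLE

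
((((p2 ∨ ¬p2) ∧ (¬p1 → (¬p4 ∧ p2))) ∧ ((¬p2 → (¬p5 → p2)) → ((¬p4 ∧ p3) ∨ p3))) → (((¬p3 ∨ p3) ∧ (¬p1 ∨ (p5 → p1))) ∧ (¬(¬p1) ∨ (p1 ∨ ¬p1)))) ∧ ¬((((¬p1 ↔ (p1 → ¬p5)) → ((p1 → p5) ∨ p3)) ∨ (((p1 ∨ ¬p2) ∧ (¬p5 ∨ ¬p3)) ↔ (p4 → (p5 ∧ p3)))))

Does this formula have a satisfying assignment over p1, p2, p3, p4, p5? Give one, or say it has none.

The conjunct ¬((((¬p1 ↔ (p1 → ¬p5)) → ((p1 → p5) ∨ p3)) ∨ (((p1 ∨ ¬p2) ∧ (¬p5 ∨ ¬p3)) ↔ (p4 → (p5 ∧ p3))))) is unsatisfiable on its own:
  p5 = True: this becomes ¬((True ∨ (((p1 ∨ ¬p2) ∧ ¬p3) ↔ (p4 → p3)))) = False.
  p5 = False: simplifies to ¬(((¬p1 → (¬p1 ∨ p3)) ∨ ((p1 ∨ ¬p2) ↔ ¬p4))).
    p1 = True: this becomes ¬((True ∨ ¬p4)) = False.
    p1 = False: this becomes ¬((True ∨ (¬p2 ↔ ¬p4))) = False.
So the whole conjunction is unsatisfiable.

Unsatisfiable — no assignment works.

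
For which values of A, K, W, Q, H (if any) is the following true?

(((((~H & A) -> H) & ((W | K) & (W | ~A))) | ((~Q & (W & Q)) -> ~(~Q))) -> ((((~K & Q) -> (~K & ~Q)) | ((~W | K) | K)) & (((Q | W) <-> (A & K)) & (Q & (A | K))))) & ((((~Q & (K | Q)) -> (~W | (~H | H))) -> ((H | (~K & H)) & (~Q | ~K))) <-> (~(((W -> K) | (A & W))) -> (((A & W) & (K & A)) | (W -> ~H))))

UNSATISFIABLE

Case Q = True: the formula simplifies to ((K | ((~W | K) | K)) & ((A & K) & (A | K))) & (((H | (~K & H)) & ~K) <-> (~(((W -> K) | (A & W))) -> (((A & W) & (K & A)) | (W -> ~H)))).
  K = True: the conjunct ((H | (~K & H)) & ~K) <-> (~(((W -> K) | (A & W))) -> (((A & W) & (K & A)) | (W -> ~H))) becomes (H & False) <-> (False -> (((A & W) & A) | (W -> ~H))) = False.
  K = False: the conjunct K is False.
Case Q = False: the conjunct ((((~H & A) -> H) & ((W | K) & (W | ~A))) | ((~Q & (W & Q)) -> ~(~Q))) -> ((((~K & Q) -> (~K & ~Q)) | ((~W | K) | K)) & (((Q | W) <-> (A & K)) & (Q & (A | K)))) becomes ((((~H & A) -> H) & ((W | K) & (W | ~A))) | True) -> (True & False) = False.
Both cases fail — unsatisfiable.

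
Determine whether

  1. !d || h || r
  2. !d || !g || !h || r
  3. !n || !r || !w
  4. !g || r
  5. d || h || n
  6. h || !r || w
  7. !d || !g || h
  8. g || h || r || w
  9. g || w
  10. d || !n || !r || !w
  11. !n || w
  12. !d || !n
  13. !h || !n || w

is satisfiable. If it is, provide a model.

h=T; w=T; g=T; r=T; d=F; n=F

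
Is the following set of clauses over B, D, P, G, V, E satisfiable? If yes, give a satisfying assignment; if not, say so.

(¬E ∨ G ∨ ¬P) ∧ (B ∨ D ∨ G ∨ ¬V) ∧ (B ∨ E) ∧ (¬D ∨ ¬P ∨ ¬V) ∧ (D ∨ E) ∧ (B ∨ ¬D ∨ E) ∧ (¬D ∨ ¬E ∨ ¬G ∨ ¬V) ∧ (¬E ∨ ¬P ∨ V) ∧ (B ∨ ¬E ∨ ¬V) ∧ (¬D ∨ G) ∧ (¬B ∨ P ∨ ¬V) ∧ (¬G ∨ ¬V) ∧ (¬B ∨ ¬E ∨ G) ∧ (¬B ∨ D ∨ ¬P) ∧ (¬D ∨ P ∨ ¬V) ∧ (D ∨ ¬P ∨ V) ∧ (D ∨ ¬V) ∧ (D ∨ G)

Set B = True.
Set D = True.
  then (¬D ∨ G) forces G = True.
  then (¬G ∨ ¬V) forces V = False.
Set P = False.
Set E = False.
All clauses satisfied.

B = True; D = True; P = False; G = True; V = False; E = False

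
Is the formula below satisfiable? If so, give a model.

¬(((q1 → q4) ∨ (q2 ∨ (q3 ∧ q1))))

q1=T, q2=F, q3=F, q4=F

  ¬(((q1 → q4) ∨ (q2 ∨ (q3 ∧ q1)))) = True
    (q1 → q4) ∨ (q2 ∨ (q3 ∧ q1)) = False
      q1 → q4 = False
      q2 ∨ (q3 ∧ q1) = False
        q3 ∧ q1 = False
The formula evaluates to True.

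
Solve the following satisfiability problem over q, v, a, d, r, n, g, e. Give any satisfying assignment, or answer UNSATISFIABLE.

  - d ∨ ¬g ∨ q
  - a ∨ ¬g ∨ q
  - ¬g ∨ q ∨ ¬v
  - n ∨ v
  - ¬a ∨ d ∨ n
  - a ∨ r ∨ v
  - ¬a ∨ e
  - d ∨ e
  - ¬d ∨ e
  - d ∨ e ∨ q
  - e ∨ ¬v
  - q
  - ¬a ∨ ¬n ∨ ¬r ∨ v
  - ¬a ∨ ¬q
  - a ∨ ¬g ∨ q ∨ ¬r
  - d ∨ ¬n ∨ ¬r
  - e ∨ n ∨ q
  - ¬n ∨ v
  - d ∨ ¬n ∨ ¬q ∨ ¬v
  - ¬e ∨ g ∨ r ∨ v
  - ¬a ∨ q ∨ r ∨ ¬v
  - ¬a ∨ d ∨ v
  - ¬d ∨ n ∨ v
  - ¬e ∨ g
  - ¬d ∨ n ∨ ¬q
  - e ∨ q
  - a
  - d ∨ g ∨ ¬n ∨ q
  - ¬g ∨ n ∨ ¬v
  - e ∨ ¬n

Case q = True:
  (¬a ∨ ¬q) forces a = False.
  Clause (a) is falsified — contradiction.
Case q = False:
  Clause (q) is falsified — contradiction.
Both cases fail, so the formula is unsatisfiable.

No satisfying assignment exists.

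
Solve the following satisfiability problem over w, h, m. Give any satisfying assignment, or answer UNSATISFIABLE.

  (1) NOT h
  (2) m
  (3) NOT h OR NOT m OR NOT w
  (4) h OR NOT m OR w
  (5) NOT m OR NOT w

The formula is unsatisfiable.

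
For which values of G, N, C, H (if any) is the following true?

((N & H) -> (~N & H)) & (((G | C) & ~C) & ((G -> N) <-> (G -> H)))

G = True; N = False; C = False; H = False

  (N & H) -> (~N & H) = True
    N & H = False
    ~N & H = False
      ~N = True
  ((G | C) & ~C) & ((G -> N) <-> (G -> H)) = True
    (G | C) & ~C = True
      G | C = True
      ~C = True
    (G -> N) <-> (G -> H) = True
      G -> N = False
      G -> H = False
Both conjuncts True, so the formula holds.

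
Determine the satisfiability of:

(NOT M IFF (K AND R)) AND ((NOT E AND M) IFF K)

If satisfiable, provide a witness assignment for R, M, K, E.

R: True; M: True; K: False; E: True

  NOT M IFF (K AND R) = True
    NOT M = False
    K AND R = False
  (NOT E AND M) IFF K = True
    NOT E AND M = False
      NOT E = False
Both conjuncts True, so the formula holds.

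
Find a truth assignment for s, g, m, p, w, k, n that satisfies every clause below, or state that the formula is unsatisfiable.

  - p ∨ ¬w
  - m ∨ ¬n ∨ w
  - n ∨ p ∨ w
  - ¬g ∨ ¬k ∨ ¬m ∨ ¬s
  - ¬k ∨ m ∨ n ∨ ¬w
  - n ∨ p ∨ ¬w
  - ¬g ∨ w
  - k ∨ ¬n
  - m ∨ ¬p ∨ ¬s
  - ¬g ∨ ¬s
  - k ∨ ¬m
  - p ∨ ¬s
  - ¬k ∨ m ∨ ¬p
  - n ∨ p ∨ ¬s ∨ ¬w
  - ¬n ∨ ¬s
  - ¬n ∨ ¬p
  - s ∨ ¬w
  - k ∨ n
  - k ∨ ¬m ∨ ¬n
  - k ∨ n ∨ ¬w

Set s = True.
  then (¬g ∨ ¬s) forces g = False.
  then (p ∨ ¬s) forces p = True.
  then (¬n ∨ ¬s) forces n = False.
  then (k ∨ n) forces k = True.
  then (m ∨ ¬p ∨ ¬s) forces m = True.
Set w = True.
All clauses satisfied.

s = True, g = False, m = True, p = True, w = True, k = True, n = False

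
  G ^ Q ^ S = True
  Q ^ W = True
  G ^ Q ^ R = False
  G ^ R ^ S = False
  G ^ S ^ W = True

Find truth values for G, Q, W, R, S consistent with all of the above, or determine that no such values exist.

Adding constraints 1, 2, 5 mod 2: every variable appears an even number of times on the left, so the left side is 0.
But the right sides sum to 1 (mod 2). 0 ≠ 1 — the system is inconsistent.

No satisfying assignment exists.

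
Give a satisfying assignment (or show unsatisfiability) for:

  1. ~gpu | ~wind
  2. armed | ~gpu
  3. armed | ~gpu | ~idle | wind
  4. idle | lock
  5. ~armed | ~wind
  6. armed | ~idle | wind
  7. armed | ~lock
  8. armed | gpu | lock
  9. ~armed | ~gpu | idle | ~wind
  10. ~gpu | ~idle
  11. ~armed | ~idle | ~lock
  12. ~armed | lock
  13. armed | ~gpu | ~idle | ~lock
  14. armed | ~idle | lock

Set lock = True.
  then (armed | ~lock) forces armed = True.
  then (~armed | ~idle | ~lock) forces idle = False.
  then (~armed | ~wind) forces wind = False.
Set gpu = True.
All clauses satisfied.

lock=T, armed=T, wind=F, gpu=T, idle=F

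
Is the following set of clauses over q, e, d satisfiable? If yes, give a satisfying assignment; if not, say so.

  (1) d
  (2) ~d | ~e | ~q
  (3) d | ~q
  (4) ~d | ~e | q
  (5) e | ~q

q=F, e=F, d=T

Unit clause (d) forces d = True.
Set q = False.
  then (~d | ~e | q) forces e = False.
Check each clause:
  (d): d holds.
  (~d | ~e | ~q): ~e holds.
  (d | ~q): d holds.
  (~d | ~e | q): ~e holds.
  (e | ~q): ~q holds.
All clauses satisfied.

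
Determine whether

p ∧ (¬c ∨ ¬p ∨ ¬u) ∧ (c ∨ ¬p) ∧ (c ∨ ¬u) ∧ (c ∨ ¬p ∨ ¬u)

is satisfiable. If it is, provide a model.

u=F; p=T; c=T

Unit clause (p) forces p = True.
In (c ∨ ¬p) only c is left, so c = True.
In (¬c ∨ ¬p ∨ ¬u) only ¬u is left, so u = False.
Check each clause:
  (p): p holds.
  (¬c ∨ ¬p ∨ ¬u): ¬u holds.
  (c ∨ ¬p): c holds.
  (c ∨ ¬u): c holds.
  (c ∨ ¬p ∨ ¬u): c holds.
All clauses satisfied.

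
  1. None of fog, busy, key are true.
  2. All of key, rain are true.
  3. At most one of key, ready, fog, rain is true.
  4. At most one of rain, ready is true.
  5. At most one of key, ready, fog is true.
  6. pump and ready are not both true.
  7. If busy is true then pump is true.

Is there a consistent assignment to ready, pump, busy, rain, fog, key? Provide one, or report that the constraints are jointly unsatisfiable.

Unsatisfiable — no assignment works.

Case key = True:
  Constraint (1) is violated (key=T) — contradiction.
Case key = False:
  Constraint (2) is violated (key=F) — contradiction.
Both cases fail — unsatisfiable.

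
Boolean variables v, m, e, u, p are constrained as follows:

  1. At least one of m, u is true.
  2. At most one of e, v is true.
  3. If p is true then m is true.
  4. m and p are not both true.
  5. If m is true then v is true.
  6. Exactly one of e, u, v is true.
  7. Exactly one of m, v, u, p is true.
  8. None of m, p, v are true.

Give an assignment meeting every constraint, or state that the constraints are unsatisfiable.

v = False, m = False, e = False, u = True, p = False

  (1) {m, u}: 1 true — at least one ✓
  (2) {e, v}: 0 true — at most one ✓
  (3) p=F ⇒ m: vacuous ✓
  (4) m=F, p=F — not both ✓
  (5) m=F ⇒ v: vacuous ✓
  (6) {e, u, v}: 1 true — exactly one ✓
  (7) {m, v, u, p}: 1 true — exactly one ✓
  (8) {m, p, v}: 0 true — none ✓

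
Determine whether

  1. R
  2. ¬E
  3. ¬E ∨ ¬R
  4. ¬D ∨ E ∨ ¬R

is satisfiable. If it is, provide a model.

Unit clause (R) forces R = True.
Unit clause (¬E) forces E = False.
In (¬D ∨ E ∨ ¬R) only ¬D is left, so D = False.
Check each clause:
  (R): R holds.
  (¬E): ¬E holds.
  (¬E ∨ ¬R): ¬E holds.
  (¬D ∨ E ∨ ¬R): ¬D holds.
All clauses satisfied.

E=F, R=T, D=F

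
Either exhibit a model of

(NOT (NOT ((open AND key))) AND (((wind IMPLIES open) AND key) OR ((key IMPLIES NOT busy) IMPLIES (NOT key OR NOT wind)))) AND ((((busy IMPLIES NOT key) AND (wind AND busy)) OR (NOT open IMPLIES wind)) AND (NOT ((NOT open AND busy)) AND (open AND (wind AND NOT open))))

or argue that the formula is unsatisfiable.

No satisfying assignment exists.

Case open = True: the conjunct NOT open is False.
Case open = False: the conjunct NOT (NOT ((open AND key))) becomes NOT (NOT False) = False.
Both cases fail — unsatisfiable.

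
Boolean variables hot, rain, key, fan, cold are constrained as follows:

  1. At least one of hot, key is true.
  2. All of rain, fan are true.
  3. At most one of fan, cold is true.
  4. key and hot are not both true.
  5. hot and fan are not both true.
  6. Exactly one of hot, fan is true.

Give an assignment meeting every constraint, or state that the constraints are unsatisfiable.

hot: False, rain: True, key: True, fan: True, cold: False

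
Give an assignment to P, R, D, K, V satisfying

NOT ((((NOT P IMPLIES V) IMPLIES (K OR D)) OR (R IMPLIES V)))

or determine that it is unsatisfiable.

P = True, R = True, D = False, K = False, V = False

  NOT ((((NOT P IMPLIES V) IMPLIES (K OR D)) OR (R IMPLIES V))) = True
    ((NOT P IMPLIES V) IMPLIES (K OR D)) OR (R IMPLIES V) = False
      (NOT P IMPLIES V) IMPLIES (K OR D) = False
        NOT P IMPLIES V = True
          NOT P = False
        K OR D = False
      R IMPLIES V = False
The formula evaluates to True.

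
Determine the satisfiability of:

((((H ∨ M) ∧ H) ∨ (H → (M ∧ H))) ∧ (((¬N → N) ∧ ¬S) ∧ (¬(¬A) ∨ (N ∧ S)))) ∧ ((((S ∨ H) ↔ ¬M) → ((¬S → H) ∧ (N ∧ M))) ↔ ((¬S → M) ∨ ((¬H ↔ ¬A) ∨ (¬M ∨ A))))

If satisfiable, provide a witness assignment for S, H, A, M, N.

S = False; H = False; A = True; M = False; N = True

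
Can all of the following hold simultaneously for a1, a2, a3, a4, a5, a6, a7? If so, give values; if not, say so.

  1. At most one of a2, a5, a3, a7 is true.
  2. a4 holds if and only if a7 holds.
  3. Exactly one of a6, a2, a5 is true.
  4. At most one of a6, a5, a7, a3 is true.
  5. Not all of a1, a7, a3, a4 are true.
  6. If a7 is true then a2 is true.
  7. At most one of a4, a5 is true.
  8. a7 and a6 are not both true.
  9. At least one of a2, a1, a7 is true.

a1: False, a2: True, a3: False, a4: False, a5: False, a6: False, a7: False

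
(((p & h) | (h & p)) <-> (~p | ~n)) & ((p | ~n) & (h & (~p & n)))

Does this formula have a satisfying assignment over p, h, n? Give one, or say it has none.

Unsatisfiable

Case p = True: the conjunct ~p is False.
Case p = False: the conjunct ((p & h) | (h & p)) <-> (~p | ~n) becomes (False | False) <-> (True | ~n) = False.
Both cases fail — unsatisfiable.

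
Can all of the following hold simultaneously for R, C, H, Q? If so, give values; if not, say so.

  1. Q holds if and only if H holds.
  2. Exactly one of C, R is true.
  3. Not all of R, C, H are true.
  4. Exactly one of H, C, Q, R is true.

R: False, C: True, H: False, Q: False

  (1) Q=F, H=F — same ✓
  (2) {C, R}: 1 true — exactly one ✓
  (3) {R, C, H}: 1/3 true — not all ✓
  (4) {H, C, Q, R}: 1 true — exactly one ✓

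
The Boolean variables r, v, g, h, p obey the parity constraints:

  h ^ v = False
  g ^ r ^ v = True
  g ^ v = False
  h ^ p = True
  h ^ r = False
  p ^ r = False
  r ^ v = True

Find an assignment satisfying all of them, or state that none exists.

Adding constraints 4, 5, 6 mod 2: every variable appears an even number of times on the left, so the left side is 0.
But the right sides sum to 1 (mod 2). 0 ≠ 1 — the system is inconsistent.

UNSATISFIABLE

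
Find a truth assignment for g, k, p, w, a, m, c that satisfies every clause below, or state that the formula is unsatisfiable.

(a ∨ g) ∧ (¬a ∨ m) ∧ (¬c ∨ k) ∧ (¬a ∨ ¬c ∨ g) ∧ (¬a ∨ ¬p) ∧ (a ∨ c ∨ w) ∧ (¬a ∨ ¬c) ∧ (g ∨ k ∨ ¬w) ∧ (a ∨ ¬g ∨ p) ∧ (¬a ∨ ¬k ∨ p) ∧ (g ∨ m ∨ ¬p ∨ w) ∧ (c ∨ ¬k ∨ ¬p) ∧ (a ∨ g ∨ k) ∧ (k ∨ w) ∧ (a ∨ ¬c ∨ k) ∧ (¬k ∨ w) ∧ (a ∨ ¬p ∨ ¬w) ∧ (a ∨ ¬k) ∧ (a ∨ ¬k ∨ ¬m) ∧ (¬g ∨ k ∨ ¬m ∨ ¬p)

Set g = True.
Try k = True:
  (¬k ∨ w) forces w = True.
  (a ∨ ¬k) forces a = True.
  (¬a ∨ m) forces m = True.
  (¬a ∨ ¬p) forces p = False.
  clause (¬a ∨ ¬k ∨ p) is falsified — backtrack.
So k = False.
  then (¬c ∨ k) forces c = False.
  then (k ∨ w) forces w = True.
Try p = True:
  (¬a ∨ ¬p) forces a = False.
  clause (a ∨ ¬p ∨ ¬w) is falsified — backtrack.
So p = False.
  then (a ∨ ¬g ∨ p) forces a = True.
  then (¬a ∨ m) forces m = True.
All clauses satisfied.

g: True, k: False, p: False, w: True, a: True, m: True, c: False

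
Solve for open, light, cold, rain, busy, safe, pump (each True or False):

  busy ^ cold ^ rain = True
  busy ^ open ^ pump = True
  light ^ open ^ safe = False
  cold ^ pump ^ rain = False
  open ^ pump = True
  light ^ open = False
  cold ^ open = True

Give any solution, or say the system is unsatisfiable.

open=F, light=F, cold=T, rain=F, busy=F, safe=F, pump=T

busy ^ cold ^ rain = F ^ T ^ F = True ✓
busy ^ open ^ pump = F ^ F ^ T = True ✓
light ^ open ^ safe = F ^ F ^ F = False ✓
cold ^ pump ^ rain = T ^ T ^ F = False ✓
open ^ pump = F ^ T = True ✓
light ^ open = F ^ F = False ✓
cold ^ open = T ^ F = True ✓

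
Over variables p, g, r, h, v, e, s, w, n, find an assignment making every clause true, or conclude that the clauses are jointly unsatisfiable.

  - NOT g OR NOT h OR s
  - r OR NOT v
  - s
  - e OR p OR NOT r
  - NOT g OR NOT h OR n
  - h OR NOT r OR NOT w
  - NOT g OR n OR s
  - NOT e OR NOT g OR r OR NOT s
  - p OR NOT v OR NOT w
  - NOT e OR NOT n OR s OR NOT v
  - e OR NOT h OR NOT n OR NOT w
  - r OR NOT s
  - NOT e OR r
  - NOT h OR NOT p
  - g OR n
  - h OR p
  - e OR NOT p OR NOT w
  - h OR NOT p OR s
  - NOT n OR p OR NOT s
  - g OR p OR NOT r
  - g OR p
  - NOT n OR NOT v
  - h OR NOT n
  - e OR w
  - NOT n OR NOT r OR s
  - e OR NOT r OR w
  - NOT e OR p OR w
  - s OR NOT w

p = True; g = True; r = True; h = False; v = False; e = True; s = True; w = False; n = False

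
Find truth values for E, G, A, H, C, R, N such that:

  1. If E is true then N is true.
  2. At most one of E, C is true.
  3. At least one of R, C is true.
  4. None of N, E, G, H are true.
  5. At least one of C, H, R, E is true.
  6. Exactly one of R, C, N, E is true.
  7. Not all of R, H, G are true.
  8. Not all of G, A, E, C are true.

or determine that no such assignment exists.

E = False; G = False; A = True; H = False; C = False; R = True; N = False

  (1) E=F ⇒ N: vacuous ✓
  (2) {E, C}: 0 true — at most one ✓
  (3) {R, C}: 1 true — at least one ✓
  (4) {N, E, G, H}: 0 true — none ✓
  (5) {C, H, R, E}: 1 true — at least one ✓
  (6) {R, C, N, E}: 1 true — exactly one ✓
  (7) {R, H, G}: 1/3 true — not all ✓
  (8) {G, A, E, C}: 1/4 true — not all ✓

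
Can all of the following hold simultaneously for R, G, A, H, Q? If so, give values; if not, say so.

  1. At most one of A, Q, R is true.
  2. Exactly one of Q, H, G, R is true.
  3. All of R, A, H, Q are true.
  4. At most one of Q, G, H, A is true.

The formula is unsatisfiable.

Case R = True:
  (1) with R=T forces A = False.
  Constraint (3) is violated (A=F) — contradiction.
Case R = False:
  Constraint (3) is violated (R=F) — contradiction.
Both cases fail — unsatisfiable.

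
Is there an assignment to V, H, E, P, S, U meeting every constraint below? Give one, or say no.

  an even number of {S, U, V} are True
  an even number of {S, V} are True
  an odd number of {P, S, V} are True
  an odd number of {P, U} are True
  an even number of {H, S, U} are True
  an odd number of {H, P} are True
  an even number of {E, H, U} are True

V=F, H=F, E=F, P=T, S=F, U=F

{S, U, V}: 0 true → even ✓
{S, V}: 0 true → even ✓
{P, S, V}: 1 true → odd ✓
{P, U}: 1 true → odd ✓
{H, S, U}: 0 true → even ✓
{H, P}: 1 true → odd ✓
{E, H, U}: 0 true → even ✓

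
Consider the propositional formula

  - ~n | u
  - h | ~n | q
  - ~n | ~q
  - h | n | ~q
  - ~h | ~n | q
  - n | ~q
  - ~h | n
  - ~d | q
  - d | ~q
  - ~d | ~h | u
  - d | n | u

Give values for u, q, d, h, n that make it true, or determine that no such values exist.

u = True, q = False, d = False, h = False, n = False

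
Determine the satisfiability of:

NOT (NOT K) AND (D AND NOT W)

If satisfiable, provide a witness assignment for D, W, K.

D=T, W=F, K=T

  NOT (NOT K) = True
    NOT K = False
  D AND NOT W = True
    NOT W = True
Both conjuncts True, so the formula holds.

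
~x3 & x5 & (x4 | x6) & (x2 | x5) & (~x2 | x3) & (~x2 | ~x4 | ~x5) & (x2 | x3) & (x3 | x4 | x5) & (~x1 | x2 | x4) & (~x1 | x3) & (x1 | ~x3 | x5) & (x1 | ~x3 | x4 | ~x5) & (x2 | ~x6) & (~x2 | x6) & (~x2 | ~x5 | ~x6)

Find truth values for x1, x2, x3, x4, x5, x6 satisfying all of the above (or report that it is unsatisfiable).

The formula is unsatisfiable.

Case x2 = True:
  (~x3) forces x3 = False.
  Clause (~x2 | x3) is falsified — contradiction.
Case x2 = False:
  (~x3) forces x3 = False.
  Clause (x2 | x3) is falsified — contradiction.
Both cases fail, so the formula is unsatisfiable.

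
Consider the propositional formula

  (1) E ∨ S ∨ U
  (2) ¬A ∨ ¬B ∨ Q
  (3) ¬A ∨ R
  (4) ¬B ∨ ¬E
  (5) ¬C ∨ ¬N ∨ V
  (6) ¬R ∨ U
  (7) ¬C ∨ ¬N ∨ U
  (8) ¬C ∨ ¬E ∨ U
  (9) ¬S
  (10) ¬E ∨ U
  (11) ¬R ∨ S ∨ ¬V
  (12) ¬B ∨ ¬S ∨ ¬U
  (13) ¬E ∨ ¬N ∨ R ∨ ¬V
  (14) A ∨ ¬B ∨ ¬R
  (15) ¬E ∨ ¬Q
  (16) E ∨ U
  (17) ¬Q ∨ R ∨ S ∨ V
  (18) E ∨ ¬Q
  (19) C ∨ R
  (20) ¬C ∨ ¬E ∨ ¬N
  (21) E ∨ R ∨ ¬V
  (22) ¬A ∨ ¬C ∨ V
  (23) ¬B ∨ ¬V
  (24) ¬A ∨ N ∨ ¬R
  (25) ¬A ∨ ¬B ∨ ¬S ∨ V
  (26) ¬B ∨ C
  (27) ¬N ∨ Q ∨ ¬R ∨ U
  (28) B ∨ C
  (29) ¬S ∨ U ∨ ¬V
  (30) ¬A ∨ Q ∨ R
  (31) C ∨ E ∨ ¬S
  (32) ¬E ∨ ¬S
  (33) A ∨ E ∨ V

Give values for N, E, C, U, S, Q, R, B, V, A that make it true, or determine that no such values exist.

Unit clause (¬S) forces S = False.
Set N = False.
Set E = True.
  then (¬B ∨ ¬E) forces B = False.
  then (¬E ∨ U) forces U = True.
  then (¬E ∨ ¬Q) forces Q = False.
  then (B ∨ C) forces C = True.
Set R = True.
  then (¬R ∨ S ∨ ¬V) forces V = False.
  then (¬A ∨ ¬C ∨ V) forces A = False.
All clauses satisfied.

N = False, E = True, C = True, U = True, S = False, Q = False, R = True, B = False, V = False, A = False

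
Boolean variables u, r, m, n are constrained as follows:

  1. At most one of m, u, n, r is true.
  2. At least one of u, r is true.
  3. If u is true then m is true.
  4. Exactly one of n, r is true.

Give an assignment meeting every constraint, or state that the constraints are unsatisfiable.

u = False, r = True, m = False, n = False

  (1) {m, u, n, r}: 1 true — at most one ✓
  (2) {u, r}: 1 true — at least one ✓
  (3) u=F ⇒ m: vacuous ✓
  (4) {n, r}: 1 true — exactly one ✓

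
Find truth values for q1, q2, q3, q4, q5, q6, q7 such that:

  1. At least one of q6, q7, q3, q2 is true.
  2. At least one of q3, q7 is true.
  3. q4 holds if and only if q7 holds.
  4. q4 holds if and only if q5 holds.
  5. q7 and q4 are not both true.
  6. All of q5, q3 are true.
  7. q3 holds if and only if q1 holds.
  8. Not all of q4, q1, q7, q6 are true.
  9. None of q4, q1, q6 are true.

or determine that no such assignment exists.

Case q5 = True:
  (4) with q5=T forces q4 = True.
  Constraint (9) is violated (q4=T) — contradiction.
Case q5 = False:
  Constraint (6) is violated (q5=F) — contradiction.
Both cases fail — unsatisfiable.

The formula is unsatisfiable.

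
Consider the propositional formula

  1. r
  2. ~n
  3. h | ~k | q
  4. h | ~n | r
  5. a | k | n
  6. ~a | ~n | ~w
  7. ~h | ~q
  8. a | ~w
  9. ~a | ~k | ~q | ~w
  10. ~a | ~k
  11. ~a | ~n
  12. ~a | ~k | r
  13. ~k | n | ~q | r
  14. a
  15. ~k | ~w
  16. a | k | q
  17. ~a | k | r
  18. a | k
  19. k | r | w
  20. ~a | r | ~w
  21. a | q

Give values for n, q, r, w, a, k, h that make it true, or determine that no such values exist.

n=F; q=F; r=T; w=T; a=T; k=F; h=F

Unit clause (r) forces r = True.
Unit clause (~n) forces n = False.
Unit clause (a) forces a = True.
In (~a | ~k) only ~k is left, so k = False.
Set q = False.
Set w = True.
Set h = False.
All clauses satisfied.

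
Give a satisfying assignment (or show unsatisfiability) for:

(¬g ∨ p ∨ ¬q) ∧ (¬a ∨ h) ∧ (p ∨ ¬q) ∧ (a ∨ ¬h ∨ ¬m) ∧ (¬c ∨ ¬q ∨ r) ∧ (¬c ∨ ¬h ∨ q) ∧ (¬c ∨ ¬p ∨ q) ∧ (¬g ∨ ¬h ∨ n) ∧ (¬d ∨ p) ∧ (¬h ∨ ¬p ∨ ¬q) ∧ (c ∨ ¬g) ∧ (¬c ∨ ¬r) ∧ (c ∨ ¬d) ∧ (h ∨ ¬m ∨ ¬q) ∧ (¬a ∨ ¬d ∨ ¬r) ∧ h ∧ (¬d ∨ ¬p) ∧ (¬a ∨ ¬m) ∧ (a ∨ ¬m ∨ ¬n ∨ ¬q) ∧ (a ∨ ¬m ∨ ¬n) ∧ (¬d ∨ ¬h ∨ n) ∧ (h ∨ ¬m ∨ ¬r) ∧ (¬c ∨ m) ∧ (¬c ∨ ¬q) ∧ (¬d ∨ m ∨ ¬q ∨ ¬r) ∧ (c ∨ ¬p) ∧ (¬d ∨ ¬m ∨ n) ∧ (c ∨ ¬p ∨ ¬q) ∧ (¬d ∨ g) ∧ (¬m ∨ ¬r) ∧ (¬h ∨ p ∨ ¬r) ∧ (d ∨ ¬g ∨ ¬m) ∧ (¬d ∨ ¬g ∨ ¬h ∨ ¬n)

r: False; m: False; q: False; a: False; g: False; h: True; c: False; n: True; d: False; p: False

Unit clause (h) forces h = True.
Set r = False.
Set m = False.
  then (¬c ∨ m) forces c = False.
  then (c ∨ ¬p) forces p = False.
  then (p ∨ ¬q) forces q = False.
  then (¬d ∨ p) forces d = False.
  then (c ∨ ¬g) forces g = False.
Set a = False.
Set n = True.
All clauses satisfied.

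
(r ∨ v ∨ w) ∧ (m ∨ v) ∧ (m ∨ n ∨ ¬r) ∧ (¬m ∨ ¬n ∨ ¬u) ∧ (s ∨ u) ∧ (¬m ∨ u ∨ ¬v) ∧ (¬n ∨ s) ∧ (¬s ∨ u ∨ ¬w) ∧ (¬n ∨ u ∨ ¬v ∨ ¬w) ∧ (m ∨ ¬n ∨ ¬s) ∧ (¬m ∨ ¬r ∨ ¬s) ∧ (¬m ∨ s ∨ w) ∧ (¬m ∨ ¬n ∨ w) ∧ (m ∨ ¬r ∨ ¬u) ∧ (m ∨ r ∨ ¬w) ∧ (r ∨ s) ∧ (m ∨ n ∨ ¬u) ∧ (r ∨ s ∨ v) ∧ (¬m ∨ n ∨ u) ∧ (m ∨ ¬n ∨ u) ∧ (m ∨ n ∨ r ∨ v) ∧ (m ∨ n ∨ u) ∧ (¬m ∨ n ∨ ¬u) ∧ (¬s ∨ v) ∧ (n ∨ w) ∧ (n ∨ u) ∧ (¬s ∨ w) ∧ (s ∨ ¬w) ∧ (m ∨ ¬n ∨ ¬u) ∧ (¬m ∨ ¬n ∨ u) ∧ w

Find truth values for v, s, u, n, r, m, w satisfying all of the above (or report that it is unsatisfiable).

Case n = True:
  (¬n ∨ s) forces s = True.
  (m ∨ ¬n ∨ ¬s) forces m = True.
  (¬m ∨ ¬n ∨ ¬u) forces u = False.
  Clause (¬m ∨ ¬n ∨ u) is falsified — contradiction.
Case n = False:
  (n ∨ w) forces w = True.
  (n ∨ u) forces u = True.
  (m ∨ n ∨ ¬u) forces m = True.
  Clause (¬m ∨ n ∨ ¬u) is falsified — contradiction.
Both cases fail, so the formula is unsatisfiable.

Unsatisfiable — no assignment works.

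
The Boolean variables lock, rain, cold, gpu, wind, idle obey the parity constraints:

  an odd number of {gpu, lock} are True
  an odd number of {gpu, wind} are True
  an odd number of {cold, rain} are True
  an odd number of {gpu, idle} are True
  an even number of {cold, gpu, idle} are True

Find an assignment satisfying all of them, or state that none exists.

lock = True, rain = False, cold = True, gpu = False, wind = True, idle = True

{gpu, lock}: 1 true → odd ✓
{gpu, wind}: 1 true → odd ✓
{cold, rain}: 1 true → odd ✓
{gpu, idle}: 1 true → odd ✓
{cold, gpu, idle}: 2 true → even ✓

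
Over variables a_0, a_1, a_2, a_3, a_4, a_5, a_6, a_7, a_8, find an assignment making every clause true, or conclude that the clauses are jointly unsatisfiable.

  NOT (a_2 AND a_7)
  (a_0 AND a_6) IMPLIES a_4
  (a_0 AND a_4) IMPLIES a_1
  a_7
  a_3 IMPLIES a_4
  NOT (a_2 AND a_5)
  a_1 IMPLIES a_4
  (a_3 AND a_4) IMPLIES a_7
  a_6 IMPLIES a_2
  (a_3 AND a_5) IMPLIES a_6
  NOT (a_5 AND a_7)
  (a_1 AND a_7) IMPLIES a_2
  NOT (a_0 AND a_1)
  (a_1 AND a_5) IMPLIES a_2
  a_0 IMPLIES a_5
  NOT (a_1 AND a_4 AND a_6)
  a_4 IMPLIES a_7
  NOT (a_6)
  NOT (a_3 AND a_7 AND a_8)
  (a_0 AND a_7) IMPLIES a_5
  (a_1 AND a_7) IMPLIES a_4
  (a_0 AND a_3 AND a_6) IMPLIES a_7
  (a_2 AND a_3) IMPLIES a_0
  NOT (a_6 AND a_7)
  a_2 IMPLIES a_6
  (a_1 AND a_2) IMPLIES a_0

Unit clause (a_7) forces a_7 = True.
In (NOT a_5 OR NOT a_7) only NOT a_5 is left, so a_5 = False.
Unit clause (NOT a_6) forces a_6 = False.
In (NOT a_2 OR a_6) only NOT a_2 is left, so a_2 = False.
In (NOT a_0 OR a_5) only NOT a_0 is left, so a_0 = False.
In (NOT a_1 OR a_2 OR NOT a_7) only NOT a_1 is left, so a_1 = False.
Set a_3 = False.
Set a_4 = False.
Set a_8 = False.
All clauses satisfied.

a_0 = False, a_1 = False, a_2 = False, a_3 = False, a_4 = False, a_5 = False, a_6 = False, a_7 = True, a_8 = False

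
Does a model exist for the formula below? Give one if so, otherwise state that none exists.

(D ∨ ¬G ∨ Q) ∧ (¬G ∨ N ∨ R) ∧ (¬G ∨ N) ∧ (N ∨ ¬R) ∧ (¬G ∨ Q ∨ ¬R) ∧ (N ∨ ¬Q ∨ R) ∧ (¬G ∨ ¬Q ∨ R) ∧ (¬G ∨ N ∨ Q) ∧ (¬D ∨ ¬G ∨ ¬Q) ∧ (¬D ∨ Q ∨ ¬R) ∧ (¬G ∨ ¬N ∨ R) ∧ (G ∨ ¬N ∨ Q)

Set N = True.
Set G = False.
  then (G ∨ ¬N ∨ Q) forces Q = True.
Set R = False.
Set D = False.
All clauses satisfied.

N = True, G = False, R = False, D = False, Q = True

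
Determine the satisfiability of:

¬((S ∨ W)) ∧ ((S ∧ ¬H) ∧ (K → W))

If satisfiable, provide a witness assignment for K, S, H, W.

The formula is unsatisfiable.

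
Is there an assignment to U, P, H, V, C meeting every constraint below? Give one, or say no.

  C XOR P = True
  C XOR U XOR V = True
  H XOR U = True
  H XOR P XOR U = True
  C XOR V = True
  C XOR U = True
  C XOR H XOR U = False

U = False, P = False, H = True, V = False, C = True

C XOR P = T XOR F = True ✓
C XOR U XOR V = T XOR F XOR F = True ✓
H XOR U = T XOR F = True ✓
H XOR P XOR U = T XOR F XOR F = True ✓
C XOR V = T XOR F = True ✓
C XOR U = T XOR F = True ✓
C XOR H XOR U = T XOR T XOR F = False ✓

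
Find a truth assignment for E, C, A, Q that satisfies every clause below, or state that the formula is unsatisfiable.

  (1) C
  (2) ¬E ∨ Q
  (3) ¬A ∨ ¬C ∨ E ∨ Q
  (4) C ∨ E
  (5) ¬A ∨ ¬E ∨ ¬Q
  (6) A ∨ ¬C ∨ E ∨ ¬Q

Unit clause (C) forces C = True.
Set E = True.
  then (¬E ∨ Q) forces Q = True.
  then (¬A ∨ ¬E ∨ ¬Q) forces A = False.
All clauses satisfied.

E = True, C = True, A = False, Q = True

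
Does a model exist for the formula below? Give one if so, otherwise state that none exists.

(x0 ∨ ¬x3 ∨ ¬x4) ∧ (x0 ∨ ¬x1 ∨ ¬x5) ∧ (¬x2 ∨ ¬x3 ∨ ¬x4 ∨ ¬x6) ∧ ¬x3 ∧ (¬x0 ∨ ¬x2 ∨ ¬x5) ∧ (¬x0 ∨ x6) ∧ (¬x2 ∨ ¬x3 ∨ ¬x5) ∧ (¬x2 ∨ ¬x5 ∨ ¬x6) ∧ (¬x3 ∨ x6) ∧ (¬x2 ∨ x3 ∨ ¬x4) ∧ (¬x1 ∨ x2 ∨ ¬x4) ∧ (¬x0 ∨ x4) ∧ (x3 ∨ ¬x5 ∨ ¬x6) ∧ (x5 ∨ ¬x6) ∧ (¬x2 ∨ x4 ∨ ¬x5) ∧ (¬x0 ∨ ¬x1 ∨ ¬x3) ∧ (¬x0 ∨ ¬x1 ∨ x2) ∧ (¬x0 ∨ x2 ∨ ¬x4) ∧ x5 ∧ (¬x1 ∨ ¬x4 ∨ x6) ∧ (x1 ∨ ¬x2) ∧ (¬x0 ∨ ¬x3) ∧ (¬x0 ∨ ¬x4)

x0 = False, x1 = False, x2 = False, x3 = False, x4 = True, x5 = True, x6 = False

Unit clause (¬x3) forces x3 = False.
Unit clause (x5) forces x5 = True.
In (x3 ∨ ¬x5 ∨ ¬x6) only ¬x6 is left, so x6 = False.
In (¬x0 ∨ x6) only ¬x0 is left, so x0 = False.
In (x0 ∨ ¬x1 ∨ ¬x5) only ¬x1 is left, so x1 = False.
In (x1 ∨ ¬x2) only ¬x2 is left, so x2 = False.
Set x4 = True.
All clauses satisfied.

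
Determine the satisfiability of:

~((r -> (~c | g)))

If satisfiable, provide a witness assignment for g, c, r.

g: False; c: True; r: True

  ~((r -> (~c | g))) = True
    r -> (~c | g) = False
      ~c | g = False
        ~c = False
The formula evaluates to True.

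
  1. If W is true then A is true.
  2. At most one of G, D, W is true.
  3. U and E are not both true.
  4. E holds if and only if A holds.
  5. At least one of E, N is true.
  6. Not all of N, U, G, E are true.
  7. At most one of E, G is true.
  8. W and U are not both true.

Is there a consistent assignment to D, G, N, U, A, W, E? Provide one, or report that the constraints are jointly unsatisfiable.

D: True; G: False; N: True; U: False; A: True; W: False; E: True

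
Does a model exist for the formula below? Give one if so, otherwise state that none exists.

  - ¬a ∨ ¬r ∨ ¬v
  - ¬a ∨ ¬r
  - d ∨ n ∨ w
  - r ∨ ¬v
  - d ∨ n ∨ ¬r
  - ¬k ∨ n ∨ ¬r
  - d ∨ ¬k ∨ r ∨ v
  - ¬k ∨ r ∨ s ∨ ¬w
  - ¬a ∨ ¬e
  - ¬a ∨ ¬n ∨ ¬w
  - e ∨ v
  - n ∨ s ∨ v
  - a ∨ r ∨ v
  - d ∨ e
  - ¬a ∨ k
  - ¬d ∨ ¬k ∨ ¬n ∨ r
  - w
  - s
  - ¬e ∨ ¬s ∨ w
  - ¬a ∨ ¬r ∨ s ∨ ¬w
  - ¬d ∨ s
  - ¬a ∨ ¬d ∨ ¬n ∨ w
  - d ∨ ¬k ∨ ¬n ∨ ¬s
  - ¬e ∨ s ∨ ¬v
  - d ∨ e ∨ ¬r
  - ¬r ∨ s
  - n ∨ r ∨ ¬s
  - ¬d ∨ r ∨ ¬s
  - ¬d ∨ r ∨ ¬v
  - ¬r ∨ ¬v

Unit clause (w) forces w = True.
Unit clause (s) forces s = True.
Try a = True:
  (¬a ∨ ¬r) forces r = False.
  (r ∨ ¬v) forces v = False.
  (¬a ∨ ¬e) forces e = False.
  clause (e ∨ v) is falsified — backtrack.
So a = False.
Set k = True.
Set d = True.
  then (¬d ∨ r ∨ ¬s) forces r = True.
  then (¬r ∨ ¬v) forces v = False.
  then (¬k ∨ n ∨ ¬r) forces n = True.
  then (e ∨ v) forces e = True.
All clauses satisfied.

w: True, a: False, k: True, d: True, e: True, n: True, r: True, v: False, s: True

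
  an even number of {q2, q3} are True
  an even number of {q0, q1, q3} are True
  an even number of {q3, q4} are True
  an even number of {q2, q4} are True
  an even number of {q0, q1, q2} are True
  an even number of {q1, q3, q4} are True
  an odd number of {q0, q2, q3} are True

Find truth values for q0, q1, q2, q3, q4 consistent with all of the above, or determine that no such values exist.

q0 = True, q1 = False, q2 = True, q3 = True, q4 = True

{q2, q3}: 2 true → even ✓
{q0, q1, q3}: 2 true → even ✓
{q3, q4}: 2 true → even ✓
{q2, q4}: 2 true → even ✓
{q0, q1, q2}: 2 true → even ✓
{q1, q3, q4}: 2 true → even ✓
{q0, q2, q3}: 3 true → odd ✓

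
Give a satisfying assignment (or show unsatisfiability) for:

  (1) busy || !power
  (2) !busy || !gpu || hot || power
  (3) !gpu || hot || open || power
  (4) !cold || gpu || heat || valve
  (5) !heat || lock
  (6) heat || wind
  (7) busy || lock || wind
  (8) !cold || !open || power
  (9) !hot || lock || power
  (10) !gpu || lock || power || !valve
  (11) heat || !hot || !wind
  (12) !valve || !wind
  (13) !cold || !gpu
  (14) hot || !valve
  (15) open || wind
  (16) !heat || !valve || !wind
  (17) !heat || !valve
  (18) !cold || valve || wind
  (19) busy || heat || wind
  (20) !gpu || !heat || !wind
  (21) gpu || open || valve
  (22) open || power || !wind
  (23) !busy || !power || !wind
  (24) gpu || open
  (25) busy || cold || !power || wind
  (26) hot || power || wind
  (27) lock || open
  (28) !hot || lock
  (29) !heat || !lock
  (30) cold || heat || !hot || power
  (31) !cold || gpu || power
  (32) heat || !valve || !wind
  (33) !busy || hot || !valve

hot=F, open=T, gpu=F, wind=T, busy=F, lock=F, cold=F, heat=F, valve=F, power=F

Try hot = True:
  (!hot || lock) forces lock = True.
  (!heat || !lock) forces heat = False.
  (heat || wind) forces wind = True.
  clause (heat || !hot || !wind) is falsified — backtrack.
So hot = False.
  then (hot || !valve) forces valve = False.
Set open = True.
Set gpu = False.
Try wind = False:
  (heat || wind) forces heat = True.
  (!heat || lock) forces lock = True.
  clause (!heat || !lock) is falsified — backtrack.
So wind = True.
Set busy = False.
  then (busy || !power) forces power = False.
  then (!cold || !open || power) forces cold = False.
Set lock = False.
  then (!heat || lock) forces heat = False.
All clauses satisfied.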